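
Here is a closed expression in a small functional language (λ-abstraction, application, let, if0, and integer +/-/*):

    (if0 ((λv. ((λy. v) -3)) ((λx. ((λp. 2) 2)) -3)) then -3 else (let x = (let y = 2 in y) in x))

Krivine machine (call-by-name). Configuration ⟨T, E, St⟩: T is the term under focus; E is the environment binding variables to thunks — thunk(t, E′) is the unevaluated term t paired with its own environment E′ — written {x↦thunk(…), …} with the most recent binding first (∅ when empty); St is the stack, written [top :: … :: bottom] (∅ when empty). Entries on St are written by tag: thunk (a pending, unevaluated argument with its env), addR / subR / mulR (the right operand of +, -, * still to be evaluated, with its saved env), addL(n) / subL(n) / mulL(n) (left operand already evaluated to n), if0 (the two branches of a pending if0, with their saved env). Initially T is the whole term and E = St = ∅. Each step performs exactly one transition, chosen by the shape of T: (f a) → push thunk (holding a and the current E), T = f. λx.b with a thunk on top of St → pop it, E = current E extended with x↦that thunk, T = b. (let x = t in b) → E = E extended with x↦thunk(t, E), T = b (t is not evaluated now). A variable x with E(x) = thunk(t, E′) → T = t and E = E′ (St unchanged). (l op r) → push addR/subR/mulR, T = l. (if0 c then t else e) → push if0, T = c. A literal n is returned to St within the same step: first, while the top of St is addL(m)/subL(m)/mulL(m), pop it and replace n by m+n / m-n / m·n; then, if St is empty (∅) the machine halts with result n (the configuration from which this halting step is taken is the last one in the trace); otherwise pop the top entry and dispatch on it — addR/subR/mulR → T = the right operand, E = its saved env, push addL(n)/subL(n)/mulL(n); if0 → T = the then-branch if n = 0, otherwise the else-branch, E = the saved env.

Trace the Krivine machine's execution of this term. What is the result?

t=0: [T=(if0 ((λv. ((λy. v) -3)) ((λx. ((λp. 2) 2)) -3)) then -3 else (let x = (let y = 2 in y) in x)) | E=∅ | St=∅]
t=1: [T=((λv. ((λy. v) -3)) ((λx. ((λp. 2) 2)) -3)) | E=∅ | St=[if0]]
t=2: [T=(λv. ((λy. v) -3)) | E=∅ | St=[thunk :: if0]]
t=3: [T=((λy. v) -3) | E={v↦thunk(((λx. ((λp. 2) 2)) -3), ∅)} | St=[if0]]
t=4: [T=(λy. v) | E={v↦thunk(((λx. ((λp. 2) 2)) -3), ∅)} | St=[thunk :: if0]]
t=5: [T=v | E={y↦thunk(-3, {v↦thunk(((λx. ((λp. 2) 2)) -3), ∅)}), v↦thunk(((λx. ((λp. 2) 2)) -3), ∅)} | St=[if0]]
t=6: [T=((λx. ((λp. 2) 2)) -3) | E=∅ | St=[if0]]
t=7: [T=(λx. ((λp. 2) 2)) | E=∅ | St=[thunk :: if0]]
t=8: [T=((λp. 2) 2) | E={x↦thunk(-3, ∅)} | St=[if0]]
t=9: [T=(λp. 2) | E={x↦thunk(-3, ∅)} | St=[thunk :: if0]]
t=10: [T=2 | E={p↦thunk(2, {x↦thunk(-3, ∅)}), x↦thunk(-3, ∅)} | St=[if0]]
t=11: [T=(let x = (let y = 2 in y) in x) | E=∅ | St=∅]
t=12: [T=x | E={x↦thunk((let y = 2 in y), ∅)} | St=∅]
t=13: [T=(let y = 2 in y) | E=∅ | St=∅]
t=14: [T=y | E={y↦thunk(2, ∅)} | St=∅]
t=15: [T=2 | E=∅ | St=∅]
→ final value 2

Answer: 2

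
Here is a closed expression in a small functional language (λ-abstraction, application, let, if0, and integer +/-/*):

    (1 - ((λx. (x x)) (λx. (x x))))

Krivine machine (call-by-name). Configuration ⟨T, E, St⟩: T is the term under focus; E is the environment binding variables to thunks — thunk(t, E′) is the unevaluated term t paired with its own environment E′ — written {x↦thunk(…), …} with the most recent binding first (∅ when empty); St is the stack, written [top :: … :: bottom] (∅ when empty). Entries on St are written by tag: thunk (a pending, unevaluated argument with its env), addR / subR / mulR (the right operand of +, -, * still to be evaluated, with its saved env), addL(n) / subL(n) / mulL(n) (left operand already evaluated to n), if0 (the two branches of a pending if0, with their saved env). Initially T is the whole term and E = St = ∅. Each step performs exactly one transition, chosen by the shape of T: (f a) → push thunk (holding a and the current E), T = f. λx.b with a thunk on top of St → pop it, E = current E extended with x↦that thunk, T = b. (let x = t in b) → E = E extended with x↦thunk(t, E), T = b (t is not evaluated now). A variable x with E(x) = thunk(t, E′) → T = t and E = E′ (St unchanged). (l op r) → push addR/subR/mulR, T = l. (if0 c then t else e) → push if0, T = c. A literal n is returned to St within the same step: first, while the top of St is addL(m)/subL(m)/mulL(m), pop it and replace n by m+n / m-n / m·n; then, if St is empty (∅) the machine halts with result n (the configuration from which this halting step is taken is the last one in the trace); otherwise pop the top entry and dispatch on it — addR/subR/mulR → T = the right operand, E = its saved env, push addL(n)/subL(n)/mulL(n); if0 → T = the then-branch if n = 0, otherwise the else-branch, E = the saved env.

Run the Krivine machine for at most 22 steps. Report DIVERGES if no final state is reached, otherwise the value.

Answer: DIVERGES (no final state within 22 steps)

Derivation:
[0] ⟨T=(1 - ((λx. (x x)) (λx. (x x)))); E=∅; St=∅⟩
[1] ⟨T=1; E=∅; St=[subR]⟩
[2] ⟨T=((λx. (x x)) (λx. (x x))); E=∅; St=[subL(1)]⟩
[3] ⟨T=(λx. (x x)); E=∅; St=[thunk :: subL(1)]⟩
[4] ⟨T=(x x); E={x↦thunk((λx. (x x)), ∅)}; St=[subL(1)]⟩
[5] ⟨T=x; E={x↦thunk((λx. (x x)), ∅)}; St=[thunk :: subL(1)]⟩
[6] ⟨T=(λx. (x x)); E=∅; St=[thunk :: subL(1)]⟩
[7] ⟨T=(x x); E={x↦thunk(x, {x↦thunk((λx. (x x)), ∅)})}; St=[subL(1)]⟩
[8] ⟨T=x; E={x↦thunk(x, {x↦thunk((λx. (x x)), ∅)})}; St=[thunk :: subL(1)]⟩
[9] ⟨T=x; E={x↦thunk((λx. (x x)), ∅)}; St=[thunk :: subL(1)]⟩
[10] ⟨T=(λx. (x x)); E=∅; St=[thunk :: subL(1)]⟩
[11] ⟨T=(x x); E={x↦thunk(x, {x↦thunk(x, {x↦thunk((λx. (x x)), ∅)})})}; St=[subL(1)]⟩
[12] ⟨T=x; E={x↦thunk(x, {x↦thunk(x, {x↦thunk((λx. (x x)), ∅)})})}; St=[thunk :: subL(1)]⟩
[13] ⟨T=x; E={x↦thunk(x, {x↦thunk((λx. (x x)), ∅)})}; St=[thunk :: subL(1)]⟩
[14] ⟨T=x; E={x↦thunk((λx. (x x)), ∅)}; St=[thunk :: subL(1)]⟩
[15] ⟨T=(λx. (x x)); E=∅; St=[thunk :: subL(1)]⟩
[16] ⟨T=(x x); E={x↦thunk(x, {x↦thunk(x, {x↦thunk(x, {x↦thunk((λx. (x x)), ∅)})})})}; St=[subL(1)]⟩
[17] ⟨T=x; E={x↦thunk(x, {x↦thunk(x, {x↦thunk(x, {x↦thunk((λx. (x x)), ∅)})})})}; St=[thunk :: subL(1)]⟩
[18] ⟨T=x; E={x↦thunk(x, {x↦thunk(x, {x↦thunk((λx. (x x)), ∅)})})}; St=[thunk :: subL(1)]⟩
[19] ⟨T=x; E={x↦thunk(x, {x↦thunk((λx. (x x)), ∅)})}; St=[thunk :: subL(1)]⟩
[20] ⟨T=x; E={x↦thunk((λx. (x x)), ∅)}; St=[thunk :: subL(1)]⟩
[21] ⟨T=(λx. (x x)); E=∅; St=[thunk :: subL(1)]⟩
[22] ⟨T=(x x); E={x↦thunk(x, {x↦thunk(x, {x↦thunk(x, {x↦thunk(x, {x↦thunk((λx. (x x)), ∅)})})})})}; St=[subL(1)]⟩
→ 22 transitions taken and the configuration is still not final: no result within 22 steps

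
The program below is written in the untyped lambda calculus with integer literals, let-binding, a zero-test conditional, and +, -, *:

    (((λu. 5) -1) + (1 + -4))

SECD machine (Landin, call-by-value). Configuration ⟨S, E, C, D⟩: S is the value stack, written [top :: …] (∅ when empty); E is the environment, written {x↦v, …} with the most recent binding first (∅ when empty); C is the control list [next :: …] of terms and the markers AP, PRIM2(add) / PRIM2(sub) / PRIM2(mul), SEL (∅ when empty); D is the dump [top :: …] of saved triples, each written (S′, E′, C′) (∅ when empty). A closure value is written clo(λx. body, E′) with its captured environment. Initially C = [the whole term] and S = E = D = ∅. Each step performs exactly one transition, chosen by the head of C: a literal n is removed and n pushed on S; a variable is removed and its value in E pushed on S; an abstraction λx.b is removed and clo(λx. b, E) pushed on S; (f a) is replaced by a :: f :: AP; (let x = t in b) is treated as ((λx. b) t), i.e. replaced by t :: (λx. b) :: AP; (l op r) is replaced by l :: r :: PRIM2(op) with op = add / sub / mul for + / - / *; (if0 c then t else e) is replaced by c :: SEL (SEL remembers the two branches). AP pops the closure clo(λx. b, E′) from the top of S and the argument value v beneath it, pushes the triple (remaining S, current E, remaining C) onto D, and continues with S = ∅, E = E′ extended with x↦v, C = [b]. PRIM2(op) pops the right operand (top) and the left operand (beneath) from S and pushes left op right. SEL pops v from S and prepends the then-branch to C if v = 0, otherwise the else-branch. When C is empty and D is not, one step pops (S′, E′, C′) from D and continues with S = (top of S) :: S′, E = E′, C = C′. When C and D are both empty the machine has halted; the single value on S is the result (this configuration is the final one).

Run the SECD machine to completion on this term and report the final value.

[0] <S=∅, E=∅, C=[(((λu. 5) -1) + (1 + -4))], D=∅>
[1] <S=∅, E=∅, C=[((λu. 5) -1) :: (1 + -4) :: PRIM2(add)], D=∅>
[2] <S=∅, E=∅, C=[-1 :: (λu. 5) :: AP :: (1 + -4) :: PRIM2(add)], D=∅>
[3] <S=[-1], E=∅, C=[(λu. 5) :: AP :: (1 + -4) :: PRIM2(add)], D=∅>
[4] <S=[clo(λu. 5, ∅) :: -1], E=∅, C=[AP :: (1 + -4) :: PRIM2(add)], D=∅>
[5] <S=∅, E={u↦-1}, C=[5], D=[(∅, ∅, [(1 + -4) :: PRIM2(add)])]>
[6] <S=[5], E={u↦-1}, C=∅, D=[(∅, ∅, [(1 + -4) :: PRIM2(add)])]>
[7] <S=[5], E=∅, C=[(1 + -4) :: PRIM2(add)], D=∅>
[8] <S=[5], E=∅, C=[1 :: -4 :: PRIM2(add) :: PRIM2(add)], D=∅>
[9] <S=[1 :: 5], E=∅, C=[-4 :: PRIM2(add) :: PRIM2(add)], D=∅>
[10] <S=[-4 :: 1 :: 5], E=∅, C=[PRIM2(add) :: PRIM2(add)], D=∅>
[11] <S=[-3 :: 5], E=∅, C=[PRIM2(add)], D=∅>
[12] <S=[2], E=∅, C=∅, D=∅>
→ final value 2

Answer: 2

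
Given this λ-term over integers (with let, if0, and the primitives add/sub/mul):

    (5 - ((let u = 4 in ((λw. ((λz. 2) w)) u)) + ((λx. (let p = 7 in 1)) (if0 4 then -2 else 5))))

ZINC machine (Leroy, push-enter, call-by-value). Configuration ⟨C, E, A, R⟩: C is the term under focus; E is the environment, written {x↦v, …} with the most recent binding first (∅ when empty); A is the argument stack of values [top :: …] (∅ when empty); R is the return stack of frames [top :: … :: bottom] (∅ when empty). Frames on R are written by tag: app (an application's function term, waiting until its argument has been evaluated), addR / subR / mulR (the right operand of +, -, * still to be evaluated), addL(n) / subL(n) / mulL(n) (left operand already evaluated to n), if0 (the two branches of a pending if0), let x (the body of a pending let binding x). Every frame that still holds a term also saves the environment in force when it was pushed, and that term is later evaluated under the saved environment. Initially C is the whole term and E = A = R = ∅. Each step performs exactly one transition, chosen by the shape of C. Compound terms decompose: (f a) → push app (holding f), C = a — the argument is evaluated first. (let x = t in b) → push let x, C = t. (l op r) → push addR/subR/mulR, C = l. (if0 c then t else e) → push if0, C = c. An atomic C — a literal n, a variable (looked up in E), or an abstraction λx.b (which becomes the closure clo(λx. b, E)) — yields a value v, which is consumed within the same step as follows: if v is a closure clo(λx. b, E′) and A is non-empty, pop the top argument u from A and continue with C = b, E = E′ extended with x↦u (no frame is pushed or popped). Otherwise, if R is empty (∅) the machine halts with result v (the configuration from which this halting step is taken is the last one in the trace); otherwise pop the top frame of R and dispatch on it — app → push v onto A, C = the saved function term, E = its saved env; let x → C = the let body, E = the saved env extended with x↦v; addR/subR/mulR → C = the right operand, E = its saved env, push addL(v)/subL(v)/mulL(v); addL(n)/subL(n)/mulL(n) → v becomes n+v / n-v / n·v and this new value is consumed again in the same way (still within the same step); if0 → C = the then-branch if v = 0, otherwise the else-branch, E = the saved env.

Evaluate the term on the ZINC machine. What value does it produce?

t=0: ⟨C=(5 - ((let u = 4 in ((λw. ((λz. 2) w)) u)) + ((λx. (let p = 7 in 1)) (if0 4 then -2 else 5)))); E=∅; A=∅; R=∅⟩
t=1: ⟨C=5; E=∅; A=∅; R=[subR]⟩
t=2: ⟨C=((let u = 4 in ((λw. ((λz. 2) w)) u)) + ((λx. (let p = 7 in 1)) (if0 4 then -2 else 5))); E=∅; A=∅; R=[subL(5)]⟩
t=3: ⟨C=(let u = 4 in ((λw. ((λz. 2) w)) u)); E=∅; A=∅; R=[addR :: subL(5)]⟩
t=4: ⟨C=4; E=∅; A=∅; R=[let u :: addR :: subL(5)]⟩
t=5: ⟨C=((λw. ((λz. 2) w)) u); E={u↦4}; A=∅; R=[addR :: subL(5)]⟩
t=6: ⟨C=u; E={u↦4}; A=∅; R=[app :: addR :: subL(5)]⟩
t=7: ⟨C=(λw. ((λz. 2) w)); E={u↦4}; A=[4]; R=[addR :: subL(5)]⟩
t=8: ⟨C=((λz. 2) w); E={w↦4, u↦4}; A=∅; R=[addR :: subL(5)]⟩
t=9: ⟨C=w; E={w↦4, u↦4}; A=∅; R=[app :: addR :: subL(5)]⟩
t=10: ⟨C=(λz. 2); E={w↦4, u↦4}; A=[4]; R=[addR :: subL(5)]⟩
t=11: ⟨C=2; E={z↦4, w↦4, u↦4}; A=∅; R=[addR :: subL(5)]⟩
t=12: ⟨C=((λx. (let p = 7 in 1)) (if0 4 then -2 else 5)); E=∅; A=∅; R=[addL(2) :: subL(5)]⟩
t=13: ⟨C=(if0 4 then -2 else 5); E=∅; A=∅; R=[app :: addL(2) :: subL(5)]⟩
t=14: ⟨C=4; E=∅; A=∅; R=[if0 :: app :: addL(2) :: subL(5)]⟩
t=15: ⟨C=5; E=∅; A=∅; R=[app :: addL(2) :: subL(5)]⟩
t=16: ⟨C=(λx. (let p = 7 in 1)); E=∅; A=[5]; R=[addL(2) :: subL(5)]⟩
t=17: ⟨C=(let p = 7 in 1); E={x↦5}; A=∅; R=[addL(2) :: subL(5)]⟩
t=18: ⟨C=7; E={x↦5}; A=∅; R=[let p :: addL(2) :: subL(5)]⟩
t=19: ⟨C=1; E={p↦7, x↦5}; A=∅; R=[addL(2) :: subL(5)]⟩
→ final value 2

Answer: 2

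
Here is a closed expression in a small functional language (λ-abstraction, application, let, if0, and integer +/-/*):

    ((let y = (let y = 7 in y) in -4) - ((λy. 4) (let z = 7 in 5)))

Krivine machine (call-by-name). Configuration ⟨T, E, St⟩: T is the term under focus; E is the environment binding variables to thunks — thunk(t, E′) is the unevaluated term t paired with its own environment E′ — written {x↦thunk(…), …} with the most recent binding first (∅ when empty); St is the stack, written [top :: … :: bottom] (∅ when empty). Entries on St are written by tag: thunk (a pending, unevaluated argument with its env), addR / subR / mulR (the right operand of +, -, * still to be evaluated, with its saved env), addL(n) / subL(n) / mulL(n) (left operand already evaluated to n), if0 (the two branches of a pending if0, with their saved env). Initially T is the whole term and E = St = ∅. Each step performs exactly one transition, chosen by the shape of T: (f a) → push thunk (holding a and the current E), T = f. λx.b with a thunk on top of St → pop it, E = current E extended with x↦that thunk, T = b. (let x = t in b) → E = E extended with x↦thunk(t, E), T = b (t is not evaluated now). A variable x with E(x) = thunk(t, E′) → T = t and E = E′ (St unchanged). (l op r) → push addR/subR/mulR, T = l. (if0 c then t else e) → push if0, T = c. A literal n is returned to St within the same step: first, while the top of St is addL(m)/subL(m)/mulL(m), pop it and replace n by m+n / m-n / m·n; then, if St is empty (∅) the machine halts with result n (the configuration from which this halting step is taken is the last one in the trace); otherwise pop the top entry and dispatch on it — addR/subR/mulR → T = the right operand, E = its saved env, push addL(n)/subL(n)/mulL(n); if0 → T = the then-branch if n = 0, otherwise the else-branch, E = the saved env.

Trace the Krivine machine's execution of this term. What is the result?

0. <T=((let y = (let y = 7 in y) in -4) - ((λy. 4) (let z = 7 in 5))), E=∅, St=∅>
1. <T=(let y = (let y = 7 in y) in -4), E=∅, St=[subR]>
2. <T=-4, E={y↦thunk((let y = 7 in y), ∅)}, St=[subR]>
3. <T=((λy. 4) (let z = 7 in 5)), E=∅, St=[subL(-4)]>
4. <T=(λy. 4), E=∅, St=[thunk :: subL(-4)]>
5. <T=4, E={y↦thunk((let z = 7 in 5), ∅)}, St=[subL(-4)]>
→ final value -8

Answer: -8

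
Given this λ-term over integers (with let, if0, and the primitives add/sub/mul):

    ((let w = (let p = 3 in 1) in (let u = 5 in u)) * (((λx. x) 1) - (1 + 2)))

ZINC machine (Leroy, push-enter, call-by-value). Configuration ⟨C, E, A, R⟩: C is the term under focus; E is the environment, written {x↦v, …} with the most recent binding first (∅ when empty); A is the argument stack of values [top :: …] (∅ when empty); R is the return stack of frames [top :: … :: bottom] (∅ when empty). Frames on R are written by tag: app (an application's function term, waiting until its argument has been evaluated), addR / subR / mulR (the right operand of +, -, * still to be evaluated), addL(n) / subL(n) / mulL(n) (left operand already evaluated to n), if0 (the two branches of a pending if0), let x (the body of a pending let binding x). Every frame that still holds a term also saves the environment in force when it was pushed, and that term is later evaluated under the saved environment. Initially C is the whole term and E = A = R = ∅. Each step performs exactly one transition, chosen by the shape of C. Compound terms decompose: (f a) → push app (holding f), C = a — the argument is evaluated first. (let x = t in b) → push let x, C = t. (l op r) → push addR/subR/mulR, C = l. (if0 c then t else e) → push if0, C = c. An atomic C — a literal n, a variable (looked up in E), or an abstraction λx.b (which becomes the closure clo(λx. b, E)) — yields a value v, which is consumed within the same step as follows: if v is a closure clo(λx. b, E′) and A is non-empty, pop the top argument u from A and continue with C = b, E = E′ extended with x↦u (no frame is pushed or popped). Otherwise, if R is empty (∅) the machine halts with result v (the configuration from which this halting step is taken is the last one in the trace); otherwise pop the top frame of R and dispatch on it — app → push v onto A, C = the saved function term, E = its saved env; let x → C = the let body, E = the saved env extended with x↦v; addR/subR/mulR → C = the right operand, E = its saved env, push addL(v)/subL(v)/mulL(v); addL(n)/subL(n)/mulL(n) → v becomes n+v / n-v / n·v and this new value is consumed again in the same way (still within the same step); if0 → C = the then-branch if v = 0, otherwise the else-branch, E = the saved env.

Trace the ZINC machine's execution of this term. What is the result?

t=0: [C=((let w = (let p = 3 in 1) in (let u = 5 in u)) * (((λx. x) 1) - (1 + 2))) | E=∅ | A=∅ | R=∅]
t=1: [C=(let w = (let p = 3 in 1) in (let u = 5 in u)) | E=∅ | A=∅ | R=[mulR]]
t=2: [C=(let p = 3 in 1) | E=∅ | A=∅ | R=[let w :: mulR]]
t=3: [C=3 | E=∅ | A=∅ | R=[let p :: let w :: mulR]]
t=4: [C=1 | E={p↦3} | A=∅ | R=[let w :: mulR]]
t=5: [C=(let u = 5 in u) | E={w↦1} | A=∅ | R=[mulR]]
t=6: [C=5 | E={w↦1} | A=∅ | R=[let u :: mulR]]
t=7: [C=u | E={u↦5, w↦1} | A=∅ | R=[mulR]]
t=8: [C=(((λx. x) 1) - (1 + 2)) | E=∅ | A=∅ | R=[mulL(5)]]
t=9: [C=((λx. x) 1) | E=∅ | A=∅ | R=[subR :: mulL(5)]]
t=10: [C=1 | E=∅ | A=∅ | R=[app :: subR :: mulL(5)]]
t=11: [C=(λx. x) | E=∅ | A=[1] | R=[subR :: mulL(5)]]
t=12: [C=x | E={x↦1} | A=∅ | R=[subR :: mulL(5)]]
t=13: [C=(1 + 2) | E=∅ | A=∅ | R=[subL(1) :: mulL(5)]]
t=14: [C=1 | E=∅ | A=∅ | R=[addR :: subL(1) :: mulL(5)]]
t=15: [C=2 | E=∅ | A=∅ | R=[addL(1) :: subL(1) :: mulL(5)]]
→ final value -10

Answer: -10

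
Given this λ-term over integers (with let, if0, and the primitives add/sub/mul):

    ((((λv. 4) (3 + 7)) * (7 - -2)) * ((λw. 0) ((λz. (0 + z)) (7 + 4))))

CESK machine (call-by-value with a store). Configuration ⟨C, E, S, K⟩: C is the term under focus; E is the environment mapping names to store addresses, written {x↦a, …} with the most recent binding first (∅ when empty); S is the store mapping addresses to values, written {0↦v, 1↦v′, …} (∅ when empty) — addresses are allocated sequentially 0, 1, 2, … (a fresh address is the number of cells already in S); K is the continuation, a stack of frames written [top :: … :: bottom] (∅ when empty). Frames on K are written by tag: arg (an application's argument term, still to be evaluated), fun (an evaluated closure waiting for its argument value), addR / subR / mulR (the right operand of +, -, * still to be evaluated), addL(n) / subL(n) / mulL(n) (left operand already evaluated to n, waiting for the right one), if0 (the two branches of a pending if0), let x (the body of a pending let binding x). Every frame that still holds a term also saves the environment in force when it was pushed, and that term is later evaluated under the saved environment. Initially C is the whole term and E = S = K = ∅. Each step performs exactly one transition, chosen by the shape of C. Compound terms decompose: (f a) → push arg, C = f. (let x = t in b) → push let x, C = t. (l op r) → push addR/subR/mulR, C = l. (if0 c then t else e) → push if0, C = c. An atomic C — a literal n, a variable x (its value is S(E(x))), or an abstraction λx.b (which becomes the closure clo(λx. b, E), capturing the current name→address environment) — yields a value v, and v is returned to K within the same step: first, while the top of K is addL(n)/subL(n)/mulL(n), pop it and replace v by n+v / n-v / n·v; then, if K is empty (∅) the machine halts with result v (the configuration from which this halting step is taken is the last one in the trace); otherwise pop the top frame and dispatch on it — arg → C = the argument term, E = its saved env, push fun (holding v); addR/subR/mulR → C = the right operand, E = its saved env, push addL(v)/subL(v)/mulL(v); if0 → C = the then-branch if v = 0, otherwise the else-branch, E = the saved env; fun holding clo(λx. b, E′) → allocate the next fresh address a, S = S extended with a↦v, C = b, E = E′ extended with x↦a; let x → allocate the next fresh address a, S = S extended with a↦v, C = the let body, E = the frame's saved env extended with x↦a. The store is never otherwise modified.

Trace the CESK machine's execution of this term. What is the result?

step 0: ⟨C=((((λv. 4) (3 + 7)) * (7 - -2)) * ((λw. 0) ((λz. (0 + z)) (7 + 4)))); E=∅; S=∅; K=∅⟩
step 1: ⟨C=(((λv. 4) (3 + 7)) * (7 - -2)); E=∅; S=∅; K=[mulR]⟩
step 2: ⟨C=((λv. 4) (3 + 7)); E=∅; S=∅; K=[mulR :: mulR]⟩
step 3: ⟨C=(λv. 4); E=∅; S=∅; K=[arg :: mulR :: mulR]⟩
step 4: ⟨C=(3 + 7); E=∅; S=∅; K=[fun :: mulR :: mulR]⟩
step 5: ⟨C=3; E=∅; S=∅; K=[addR :: fun :: mulR :: mulR]⟩
step 6: ⟨C=7; E=∅; S=∅; K=[addL(3) :: fun :: mulR :: mulR]⟩
step 7: ⟨C=4; E={v↦0}; S={0↦10}; K=[mulR :: mulR]⟩
step 8: ⟨C=(7 - -2); E=∅; S={0↦10}; K=[mulL(4) :: mulR]⟩
step 9: ⟨C=7; E=∅; S={0↦10}; K=[subR :: mulL(4) :: mulR]⟩
step 10: ⟨C=-2; E=∅; S={0↦10}; K=[subL(7) :: mulL(4) :: mulR]⟩
step 11: ⟨C=((λw. 0) ((λz. (0 + z)) (7 + 4))); E=∅; S={0↦10}; K=[mulL(36)]⟩
step 12: ⟨C=(λw. 0); E=∅; S={0↦10}; K=[arg :: mulL(36)]⟩
step 13: ⟨C=((λz. (0 + z)) (7 + 4)); E=∅; S={0↦10}; K=[fun :: mulL(36)]⟩
step 14: ⟨C=(λz. (0 + z)); E=∅; S={0↦10}; K=[arg :: fun :: mulL(36)]⟩
step 15: ⟨C=(7 + 4); E=∅; S={0↦10}; K=[fun :: fun :: mulL(36)]⟩
step 16: ⟨C=7; E=∅; S={0↦10}; K=[addR :: fun :: fun :: mulL(36)]⟩
step 17: ⟨C=4; E=∅; S={0↦10}; K=[addL(7) :: fun :: fun :: mulL(36)]⟩
step 18: ⟨C=(0 + z); E={z↦1}; S={0↦10, 1↦11}; K=[fun :: mulL(36)]⟩
step 19: ⟨C=0; E={z↦1}; S={0↦10, 1↦11}; K=[addR :: fun :: mulL(36)]⟩
step 20: ⟨C=z; E={z↦1}; S={0↦10, 1↦11}; K=[addL(0) :: fun :: mulL(36)]⟩
step 21: ⟨C=0; E={w↦2}; S={0↦10, 1↦11, 2↦11}; K=[mulL(36)]⟩
→ final value 0

Answer: 0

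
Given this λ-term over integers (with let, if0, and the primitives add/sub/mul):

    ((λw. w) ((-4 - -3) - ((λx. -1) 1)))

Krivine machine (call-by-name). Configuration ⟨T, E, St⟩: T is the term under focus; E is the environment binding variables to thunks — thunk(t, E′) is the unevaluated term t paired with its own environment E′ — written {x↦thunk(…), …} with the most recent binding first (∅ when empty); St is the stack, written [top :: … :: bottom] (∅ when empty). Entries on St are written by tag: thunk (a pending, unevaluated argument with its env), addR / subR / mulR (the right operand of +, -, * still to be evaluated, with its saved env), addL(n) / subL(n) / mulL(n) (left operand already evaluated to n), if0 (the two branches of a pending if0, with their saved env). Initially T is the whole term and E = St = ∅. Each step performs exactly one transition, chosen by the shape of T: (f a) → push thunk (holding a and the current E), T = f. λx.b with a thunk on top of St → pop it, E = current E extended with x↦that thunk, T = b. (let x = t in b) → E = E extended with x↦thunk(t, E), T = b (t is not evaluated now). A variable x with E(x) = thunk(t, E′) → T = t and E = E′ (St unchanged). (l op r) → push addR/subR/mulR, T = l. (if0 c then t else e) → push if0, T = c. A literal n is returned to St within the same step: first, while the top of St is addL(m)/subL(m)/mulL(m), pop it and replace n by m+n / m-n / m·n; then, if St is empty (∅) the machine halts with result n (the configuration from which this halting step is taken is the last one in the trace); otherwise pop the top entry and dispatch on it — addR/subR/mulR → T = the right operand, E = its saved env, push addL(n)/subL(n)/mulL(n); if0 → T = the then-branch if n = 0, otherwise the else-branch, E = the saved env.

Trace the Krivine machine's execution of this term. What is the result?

[0] ⟨T=((λw. w) ((-4 - -3) - ((λx. -1) 1))); E=∅; St=∅⟩
[1] ⟨T=(λw. w); E=∅; St=[thunk]⟩
[2] ⟨T=w; E={w↦thunk(((-4 - -3) - ((λx. -1) 1)), ∅)}; St=∅⟩
[3] ⟨T=((-4 - -3) - ((λx. -1) 1)); E=∅; St=∅⟩
[4] ⟨T=(-4 - -3); E=∅; St=[subR]⟩
[5] ⟨T=-4; E=∅; St=[subR :: subR]⟩
[6] ⟨T=-3; E=∅; St=[subL(-4) :: subR]⟩
[7] ⟨T=((λx. -1) 1); E=∅; St=[subL(-1)]⟩
[8] ⟨T=(λx. -1); E=∅; St=[thunk :: subL(-1)]⟩
[9] ⟨T=-1; E={x↦thunk(1, ∅)}; St=[subL(-1)]⟩
→ final value 0

Answer: 0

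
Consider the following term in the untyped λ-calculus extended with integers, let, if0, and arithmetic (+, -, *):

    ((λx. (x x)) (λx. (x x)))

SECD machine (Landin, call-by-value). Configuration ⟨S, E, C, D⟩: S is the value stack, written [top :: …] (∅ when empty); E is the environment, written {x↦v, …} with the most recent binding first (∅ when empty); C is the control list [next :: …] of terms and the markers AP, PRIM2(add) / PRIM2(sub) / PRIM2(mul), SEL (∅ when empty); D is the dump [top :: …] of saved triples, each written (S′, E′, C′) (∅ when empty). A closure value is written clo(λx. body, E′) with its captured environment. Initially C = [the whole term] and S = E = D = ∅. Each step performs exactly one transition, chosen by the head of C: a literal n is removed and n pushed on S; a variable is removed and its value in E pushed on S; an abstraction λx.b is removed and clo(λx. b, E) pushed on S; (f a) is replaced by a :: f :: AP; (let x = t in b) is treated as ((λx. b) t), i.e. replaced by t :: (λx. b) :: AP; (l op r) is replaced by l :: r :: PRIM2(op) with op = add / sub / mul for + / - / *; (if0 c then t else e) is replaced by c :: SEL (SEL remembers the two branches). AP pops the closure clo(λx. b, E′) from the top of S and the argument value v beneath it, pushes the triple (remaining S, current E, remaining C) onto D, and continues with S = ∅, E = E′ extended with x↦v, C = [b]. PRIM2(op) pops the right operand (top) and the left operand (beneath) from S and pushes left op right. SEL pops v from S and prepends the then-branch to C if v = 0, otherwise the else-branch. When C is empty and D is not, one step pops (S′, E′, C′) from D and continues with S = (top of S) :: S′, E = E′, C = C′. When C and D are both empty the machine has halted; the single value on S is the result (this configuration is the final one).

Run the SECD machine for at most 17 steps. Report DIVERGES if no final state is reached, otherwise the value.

0. <S=∅, E=∅, C=[((λx. (x x)) (λx. (x x)))], D=∅>
1. <S=∅, E=∅, C=[(λx. (x x)) :: (λx. (x x)) :: AP], D=∅>
2. <S=[clo(λx. (x x), ∅)], E=∅, C=[(λx. (x x)) :: AP], D=∅>
3. <S=[clo(λx. (x x), ∅) :: clo(λx. (x x), ∅)], E=∅, C=[AP], D=∅>
4. <S=∅, E={x↦clo(λx. (x x), ∅)}, C=[(x x)], D=[(∅, ∅, ∅)]>
5. <S=∅, E={x↦clo(λx. (x x), ∅)}, C=[x :: x :: AP], D=[(∅, ∅, ∅)]>
6. <S=[clo(λx. (x x), ∅)], E={x↦clo(λx. (x x), ∅)}, C=[x :: AP], D=[(∅, ∅, ∅)]>
7. <S=[clo(λx. (x x), ∅) :: clo(λx. (x x), ∅)], E={x↦clo(λx. (x x), ∅)}, C=[AP], D=[(∅, ∅, ∅)]>
8. <S=∅, E={x↦clo(λx. (x x), ∅)}, C=[(x x)], D=[(∅, {x↦clo(λx. (x x), ∅)}, ∅) :: (∅, ∅, ∅)]>
9. <S=∅, E={x↦clo(λx. (x x), ∅)}, C=[x :: x :: AP], D=[(∅, {x↦clo(λx. (x x), ∅)}, ∅) :: (∅, ∅, ∅)]>
10. <S=[clo(λx. (x x), ∅)], E={x↦clo(λx. (x x), ∅)}, C=[x :: AP], D=[(∅, {x↦clo(λx. (x x), ∅)}, ∅) :: (∅, ∅, ∅)]>
11. <S=[clo(λx. (x x), ∅) :: clo(λx. (x x), ∅)], E={x↦clo(λx. (x x), ∅)}, C=[AP], D=[(∅, {x↦clo(λx. (x x), ∅)}, ∅) :: (∅, ∅, ∅)]>
12. <S=∅, E={x↦clo(λx. (x x), ∅)}, C=[(x x)], D=[(∅, {x↦clo(λx. (x x), ∅)}, ∅) :: (∅, {x↦clo(λx. (x x), ∅)}, ∅) :: (∅, ∅, ∅)]>
13. <S=∅, E={x↦clo(λx. (x x), ∅)}, C=[x :: x :: AP], D=[(∅, {x↦clo(λx. (x x), ∅)}, ∅) :: (∅, {x↦clo(λx. (x x), ∅)}, ∅) :: (∅, ∅, ∅)]>
14. <S=[clo(λx. (x x), ∅)], E={x↦clo(λx. (x x), ∅)}, C=[x :: AP], D=[(∅, {x↦clo(λx. (x x), ∅)}, ∅) :: (∅, {x↦clo(λx. (x x), ∅)}, ∅) :: (∅, ∅, ∅)]>
15. <S=[clo(λx. (x x), ∅) :: clo(λx. (x x), ∅)], E={x↦clo(λx. (x x), ∅)}, C=[AP], D=[(∅, {x↦clo(λx. (x x), ∅)}, ∅) :: (∅, {x↦clo(λx. (x x), ∅)}, ∅) :: (∅, ∅, ∅)]>
16. <S=∅, E={x↦clo(λx. (x x), ∅)}, C=[(x x)], D=[(∅, {x↦clo(λx. (x x), ∅)}, ∅) :: (∅, {x↦clo(λx. (x x), ∅)}, ∅) :: (∅, {x↦clo(λx. (x x), ∅)}, ∅) :: (∅, ∅, ∅)]>
17. <S=∅, E={x↦clo(λx. (x x), ∅)}, C=[x :: x :: AP], D=[(∅, {x↦clo(λx. (x x), ∅)}, ∅) :: (∅, {x↦clo(λx. (x x), ∅)}, ∅) :: (∅, {x↦clo(λx. (x x), ∅)}, ∅) :: (∅, ∅, ∅)]>
→ 17 transitions taken and the configuration is still not final: no result within 17 steps

Answer: DIVERGES (no final state within 17 steps)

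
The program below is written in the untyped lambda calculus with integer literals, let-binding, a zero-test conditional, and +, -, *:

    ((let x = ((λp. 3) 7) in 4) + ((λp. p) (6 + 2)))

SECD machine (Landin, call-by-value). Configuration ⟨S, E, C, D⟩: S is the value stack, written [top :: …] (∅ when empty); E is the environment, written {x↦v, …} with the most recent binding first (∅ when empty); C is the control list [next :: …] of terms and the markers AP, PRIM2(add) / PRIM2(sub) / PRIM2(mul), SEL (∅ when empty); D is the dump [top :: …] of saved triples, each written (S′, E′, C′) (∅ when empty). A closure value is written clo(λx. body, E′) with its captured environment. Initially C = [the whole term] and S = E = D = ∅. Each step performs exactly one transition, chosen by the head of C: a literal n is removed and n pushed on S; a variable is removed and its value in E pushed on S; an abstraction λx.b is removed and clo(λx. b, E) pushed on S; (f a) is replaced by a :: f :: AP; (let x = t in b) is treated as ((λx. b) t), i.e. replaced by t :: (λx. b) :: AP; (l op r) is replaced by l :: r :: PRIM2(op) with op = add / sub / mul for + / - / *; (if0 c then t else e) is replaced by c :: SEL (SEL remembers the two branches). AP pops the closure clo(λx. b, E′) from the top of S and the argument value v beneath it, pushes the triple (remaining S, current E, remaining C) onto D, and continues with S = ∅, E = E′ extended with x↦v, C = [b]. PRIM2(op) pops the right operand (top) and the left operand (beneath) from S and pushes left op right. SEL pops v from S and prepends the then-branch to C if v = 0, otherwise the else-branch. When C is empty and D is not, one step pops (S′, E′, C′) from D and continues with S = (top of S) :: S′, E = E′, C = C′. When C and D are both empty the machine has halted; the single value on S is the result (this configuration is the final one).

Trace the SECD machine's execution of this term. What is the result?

[0] ⟨S=∅; E=∅; C=[((let x = ((λp. 3) 7) in 4) + ((λp. p) (6 + 2)))]; D=∅⟩
[1] ⟨S=∅; E=∅; C=[(let x = ((λp. 3) 7) in 4) :: ((λp. p) (6 + 2)) :: PRIM2(add)]; D=∅⟩
[2] ⟨S=∅; E=∅; C=[((λp. 3) 7) :: (λx. 4) :: AP :: ((λp. p) (6 + 2)) :: PRIM2(add)]; D=∅⟩
[3] ⟨S=∅; E=∅; C=[7 :: (λp. 3) :: AP :: (λx. 4) :: AP :: ((λp. p) (6 + 2)) :: PRIM2(add)]; D=∅⟩
[4] ⟨S=[7]; E=∅; C=[(λp. 3) :: AP :: (λx. 4) :: AP :: ((λp. p) (6 + 2)) :: PRIM2(add)]; D=∅⟩
[5] ⟨S=[clo(λp. 3, ∅) :: 7]; E=∅; C=[AP :: (λx. 4) :: AP :: ((λp. p) (6 + 2)) :: PRIM2(add)]; D=∅⟩
[6] ⟨S=∅; E={p↦7}; C=[3]; D=[(∅, ∅, [(λx. 4) :: AP :: ((λp. p) (6 + 2)) :: PRIM2(add)])]⟩
[7] ⟨S=[3]; E={p↦7}; C=∅; D=[(∅, ∅, [(λx. 4) :: AP :: ((λp. p) (6 + 2)) :: PRIM2(add)])]⟩
[8] ⟨S=[3]; E=∅; C=[(λx. 4) :: AP :: ((λp. p) (6 + 2)) :: PRIM2(add)]; D=∅⟩
[9] ⟨S=[clo(λx. 4, ∅) :: 3]; E=∅; C=[AP :: ((λp. p) (6 + 2)) :: PRIM2(add)]; D=∅⟩
[10] ⟨S=∅; E={x↦3}; C=[4]; D=[(∅, ∅, [((λp. p) (6 + 2)) :: PRIM2(add)])]⟩
[11] ⟨S=[4]; E={x↦3}; C=∅; D=[(∅, ∅, [((λp. p) (6 + 2)) :: PRIM2(add)])]⟩
[12] ⟨S=[4]; E=∅; C=[((λp. p) (6 + 2)) :: PRIM2(add)]; D=∅⟩
[13] ⟨S=[4]; E=∅; C=[(6 + 2) :: (λp. p) :: AP :: PRIM2(add)]; D=∅⟩
[14] ⟨S=[4]; E=∅; C=[6 :: 2 :: PRIM2(add) :: (λp. p) :: AP :: PRIM2(add)]; D=∅⟩
[15] ⟨S=[6 :: 4]; E=∅; C=[2 :: PRIM2(add) :: (λp. p) :: AP :: PRIM2(add)]; D=∅⟩
[16] ⟨S=[2 :: 6 :: 4]; E=∅; C=[PRIM2(add) :: (λp. p) :: AP :: PRIM2(add)]; D=∅⟩
[17] ⟨S=[8 :: 4]; E=∅; C=[(λp. p) :: AP :: PRIM2(add)]; D=∅⟩
[18] ⟨S=[clo(λp. p, ∅) :: 8 :: 4]; E=∅; C=[AP :: PRIM2(add)]; D=∅⟩
[19] ⟨S=∅; E={p↦8}; C=[p]; D=[([4], ∅, [PRIM2(add)])]⟩
[20] ⟨S=[8]; E={p↦8}; C=∅; D=[([4], ∅, [PRIM2(add)])]⟩
[21] ⟨S=[8 :: 4]; E=∅; C=[PRIM2(add)]; D=∅⟩
[22] ⟨S=[12]; E=∅; C=∅; D=∅⟩
→ final value 12

Answer: 12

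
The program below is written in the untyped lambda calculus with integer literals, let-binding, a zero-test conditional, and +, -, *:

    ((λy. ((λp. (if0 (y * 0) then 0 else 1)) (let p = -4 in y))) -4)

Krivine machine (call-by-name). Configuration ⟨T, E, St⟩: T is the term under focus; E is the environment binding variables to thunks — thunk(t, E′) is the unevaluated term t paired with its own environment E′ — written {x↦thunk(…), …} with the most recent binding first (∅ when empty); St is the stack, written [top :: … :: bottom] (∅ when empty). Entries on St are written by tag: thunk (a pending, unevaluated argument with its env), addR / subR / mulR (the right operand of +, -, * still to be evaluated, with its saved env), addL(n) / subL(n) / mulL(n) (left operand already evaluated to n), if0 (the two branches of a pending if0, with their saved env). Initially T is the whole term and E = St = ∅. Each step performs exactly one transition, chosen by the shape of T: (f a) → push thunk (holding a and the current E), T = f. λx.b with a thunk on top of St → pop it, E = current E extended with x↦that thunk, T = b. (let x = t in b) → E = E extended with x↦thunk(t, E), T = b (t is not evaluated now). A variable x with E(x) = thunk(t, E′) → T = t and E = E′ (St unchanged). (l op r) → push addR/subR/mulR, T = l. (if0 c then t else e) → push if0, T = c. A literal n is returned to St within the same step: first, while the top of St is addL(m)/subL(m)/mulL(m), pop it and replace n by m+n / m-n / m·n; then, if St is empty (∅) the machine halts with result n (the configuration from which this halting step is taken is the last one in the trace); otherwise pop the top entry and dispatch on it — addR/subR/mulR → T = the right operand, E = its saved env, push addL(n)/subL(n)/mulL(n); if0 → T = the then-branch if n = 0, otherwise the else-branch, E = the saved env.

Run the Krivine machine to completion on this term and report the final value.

Answer: 0

Execution trace:
t=0: ⟨T=((λy. ((λp. (if0 (y * 0) then 0 else 1)) (let p = -4 in y))) -4); E=∅; St=∅⟩
t=1: ⟨T=(λy. ((λp. (if0 (y * 0) then 0 else 1)) (let p = -4 in y))); E=∅; St=[thunk]⟩
t=2: ⟨T=((λp. (if0 (y * 0) then 0 else 1)) (let p = -4 in y)); E={y↦thunk(-4, ∅)}; St=∅⟩
t=3: ⟨T=(λp. (if0 (y * 0) then 0 else 1)); E={y↦thunk(-4, ∅)}; St=[thunk]⟩
t=4: ⟨T=(if0 (y * 0) then 0 else 1); E={p↦thunk((let p = -4 in y), {y↦thunk(-4, ∅)}), y↦thunk(-4, ∅)}; St=∅⟩
t=5: ⟨T=(y * 0); E={p↦thunk((let p = -4 in y), {y↦thunk(-4, ∅)}), y↦thunk(-4, ∅)}; St=[if0]⟩
t=6: ⟨T=y; E={p↦thunk((let p = -4 in y), {y↦thunk(-4, ∅)}), y↦thunk(-4, ∅)}; St=[mulR :: if0]⟩
t=7: ⟨T=-4; E=∅; St=[mulR :: if0]⟩
t=8: ⟨T=0; E={p↦thunk((let p = -4 in y), {y↦thunk(-4, ∅)}), y↦thunk(-4, ∅)}; St=[mulL(-4) :: if0]⟩
t=9: ⟨T=0; E={p↦thunk((let p = -4 in y), {y↦thunk(-4, ∅)}), y↦thunk(-4, ∅)}; St=∅⟩
→ final value 0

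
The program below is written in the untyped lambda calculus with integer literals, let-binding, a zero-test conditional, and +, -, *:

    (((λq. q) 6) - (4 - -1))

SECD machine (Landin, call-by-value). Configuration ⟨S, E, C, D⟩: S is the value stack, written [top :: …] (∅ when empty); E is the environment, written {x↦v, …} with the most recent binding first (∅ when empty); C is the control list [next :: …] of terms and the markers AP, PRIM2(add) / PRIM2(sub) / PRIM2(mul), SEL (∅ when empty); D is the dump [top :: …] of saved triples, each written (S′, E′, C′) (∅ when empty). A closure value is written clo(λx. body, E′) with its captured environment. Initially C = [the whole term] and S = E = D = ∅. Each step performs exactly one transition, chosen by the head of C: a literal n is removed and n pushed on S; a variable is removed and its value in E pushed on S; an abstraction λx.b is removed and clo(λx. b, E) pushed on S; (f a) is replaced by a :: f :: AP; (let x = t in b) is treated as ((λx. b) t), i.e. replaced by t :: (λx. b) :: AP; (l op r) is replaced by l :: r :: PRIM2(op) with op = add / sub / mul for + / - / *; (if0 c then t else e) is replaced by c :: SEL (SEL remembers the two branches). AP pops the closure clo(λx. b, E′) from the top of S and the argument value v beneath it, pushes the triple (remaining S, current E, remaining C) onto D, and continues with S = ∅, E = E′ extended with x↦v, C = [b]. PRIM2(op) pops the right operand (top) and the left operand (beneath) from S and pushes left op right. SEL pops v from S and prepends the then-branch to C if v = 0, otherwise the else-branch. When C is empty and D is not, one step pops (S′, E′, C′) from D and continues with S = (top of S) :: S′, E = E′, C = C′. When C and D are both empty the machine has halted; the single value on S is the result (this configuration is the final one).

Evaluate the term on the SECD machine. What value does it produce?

Answer: 1

Execution trace:
step 0: ⟨S=∅; E=∅; C=[(((λq. q) 6) - (4 - -1))]; D=∅⟩
step 1: ⟨S=∅; E=∅; C=[((λq. q) 6) :: (4 - -1) :: PRIM2(sub)]; D=∅⟩
step 2: ⟨S=∅; E=∅; C=[6 :: (λq. q) :: AP :: (4 - -1) :: PRIM2(sub)]; D=∅⟩
step 3: ⟨S=[6]; E=∅; C=[(λq. q) :: AP :: (4 - -1) :: PRIM2(sub)]; D=∅⟩
step 4: ⟨S=[clo(λq. q, ∅) :: 6]; E=∅; C=[AP :: (4 - -1) :: PRIM2(sub)]; D=∅⟩
step 5: ⟨S=∅; E={q↦6}; C=[q]; D=[(∅, ∅, [(4 - -1) :: PRIM2(sub)])]⟩
step 6: ⟨S=[6]; E={q↦6}; C=∅; D=[(∅, ∅, [(4 - -1) :: PRIM2(sub)])]⟩
step 7: ⟨S=[6]; E=∅; C=[(4 - -1) :: PRIM2(sub)]; D=∅⟩
step 8: ⟨S=[6]; E=∅; C=[4 :: -1 :: PRIM2(sub) :: PRIM2(sub)]; D=∅⟩
step 9: ⟨S=[4 :: 6]; E=∅; C=[-1 :: PRIM2(sub) :: PRIM2(sub)]; D=∅⟩
step 10: ⟨S=[-1 :: 4 :: 6]; E=∅; C=[PRIM2(sub) :: PRIM2(sub)]; D=∅⟩
step 11: ⟨S=[5 :: 6]; E=∅; C=[PRIM2(sub)]; D=∅⟩
step 12: ⟨S=[1]; E=∅; C=∅; D=∅⟩
→ final value 1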